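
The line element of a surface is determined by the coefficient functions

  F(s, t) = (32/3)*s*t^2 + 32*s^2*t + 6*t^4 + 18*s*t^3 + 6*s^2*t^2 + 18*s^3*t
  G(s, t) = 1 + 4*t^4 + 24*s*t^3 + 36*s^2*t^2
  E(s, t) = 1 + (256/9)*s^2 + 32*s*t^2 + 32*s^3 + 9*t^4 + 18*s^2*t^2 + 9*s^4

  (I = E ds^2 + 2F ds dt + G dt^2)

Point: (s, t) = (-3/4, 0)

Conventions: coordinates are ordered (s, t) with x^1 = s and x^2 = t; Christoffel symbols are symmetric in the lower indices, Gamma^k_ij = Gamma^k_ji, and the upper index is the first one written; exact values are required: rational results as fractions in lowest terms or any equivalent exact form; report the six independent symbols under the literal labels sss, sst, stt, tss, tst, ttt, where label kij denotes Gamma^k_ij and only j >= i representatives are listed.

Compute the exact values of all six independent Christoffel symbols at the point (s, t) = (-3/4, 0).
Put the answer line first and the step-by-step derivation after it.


Answer: Gamma_sss = -296/975, Gamma_sst = 0, Gamma_stt = 2664/1625, Gamma_tss = 0, Gamma_tst = 0, Gamma_ttt = 0

E = 1625/256, F = 0, G = 1 at the point
E_s = -185/48, E_t = 0, F_s = 0, F_t = 333/32, G_s = 0, G_t = 0
EG - F^2 = 1625/256;  g^inv = (256/1625) * [[1, 0], [0, 1625/256]]
first-kind symbols [ij,l] = (1/2)(d_i g_jl + d_j g_il - d_l g_ij): [ss,s] = E_s/2 = -185/96, [ss,t] = F_s - E_t/2 = 0, [st,s] = E_t/2 = 0, [st,t] = G_s/2 = 0, [tt,s] = F_t - G_s/2 = 333/32, [tt,t] = G_t/2 = 0
Gamma^s_ij = (G*[ij,s] - F*[ij,t])/(EG - F^2), Gamma^t_ij = (E*[ij,t] - F*[ij,s])/(EG - F^2)


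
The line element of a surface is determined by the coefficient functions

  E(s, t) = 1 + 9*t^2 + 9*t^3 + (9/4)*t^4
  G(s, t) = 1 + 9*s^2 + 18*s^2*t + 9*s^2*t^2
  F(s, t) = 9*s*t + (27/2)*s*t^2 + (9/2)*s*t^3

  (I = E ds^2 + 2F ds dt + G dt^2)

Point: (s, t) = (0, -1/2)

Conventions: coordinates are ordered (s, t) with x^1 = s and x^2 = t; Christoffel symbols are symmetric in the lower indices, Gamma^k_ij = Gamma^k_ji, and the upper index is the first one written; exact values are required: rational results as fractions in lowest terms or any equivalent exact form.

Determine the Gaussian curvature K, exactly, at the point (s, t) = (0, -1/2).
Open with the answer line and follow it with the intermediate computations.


Answer: K = -9216/21025

E = 145/64, F = 0, G = 1, EG - F^2 = 145/64 at the point
E_s = 0, E_t = -27/8, F_s = -27/16, F_t = 0, G_s = 0, G_t = 0
E_tt = -9/4, F_st = -9/8, G_ss = 9/2
Evaluate Brioschi's two determinant matrices M1, M2 and divide by (EG - F^2)^2.
M1 = [[-E_tt/2 + F_st - G_ss/2, E_s/2, F_s - E_t/2], [F_t - G_s/2, E, F], [G_t/2, F, G]] = [[-9/4, 0, 0], [0, 145/64, 0], [0, 0, 1]]; det M1 = -1305/256
M2 = [[0, E_t/2, G_s/2], [E_t/2, E, F], [G_s/2, F, G]] = [[0, -27/16, 0], [-27/16, 145/64, 0], [0, 0, 1]]; det M2 = -729/256
det M1 - det M2 = -9/4; K = -9/4 / (145/64)^2 = -9216/21025


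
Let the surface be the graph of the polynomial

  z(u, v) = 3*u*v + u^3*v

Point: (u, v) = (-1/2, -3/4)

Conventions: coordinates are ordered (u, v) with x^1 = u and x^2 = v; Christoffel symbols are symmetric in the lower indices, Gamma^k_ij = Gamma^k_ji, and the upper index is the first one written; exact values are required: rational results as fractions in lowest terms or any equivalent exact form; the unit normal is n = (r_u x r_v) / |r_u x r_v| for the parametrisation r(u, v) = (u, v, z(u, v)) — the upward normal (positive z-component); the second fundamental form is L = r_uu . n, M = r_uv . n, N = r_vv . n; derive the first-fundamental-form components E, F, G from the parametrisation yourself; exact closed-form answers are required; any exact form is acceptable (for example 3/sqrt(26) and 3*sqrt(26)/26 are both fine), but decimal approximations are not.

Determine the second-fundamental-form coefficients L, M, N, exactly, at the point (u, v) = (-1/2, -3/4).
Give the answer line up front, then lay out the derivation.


Answer: L = 36*sqrt(2957)/2957, M = 60*sqrt(2957)/2957, N = 0

z_u = -45/16, z_v = -13/8, z_uu = 9/4, z_uv = 15/4, z_vv = 0
E = 2281/256, F = 585/128, G = 233/64; answer radicand W^2 = 2957/256
unnormalised second-form numerators: l = 9/4, m = 15/4, n = 0; L = l/sqrt(2957/256), and similarly M = m/sqrt(W^2), N = n/sqrt(W^2)


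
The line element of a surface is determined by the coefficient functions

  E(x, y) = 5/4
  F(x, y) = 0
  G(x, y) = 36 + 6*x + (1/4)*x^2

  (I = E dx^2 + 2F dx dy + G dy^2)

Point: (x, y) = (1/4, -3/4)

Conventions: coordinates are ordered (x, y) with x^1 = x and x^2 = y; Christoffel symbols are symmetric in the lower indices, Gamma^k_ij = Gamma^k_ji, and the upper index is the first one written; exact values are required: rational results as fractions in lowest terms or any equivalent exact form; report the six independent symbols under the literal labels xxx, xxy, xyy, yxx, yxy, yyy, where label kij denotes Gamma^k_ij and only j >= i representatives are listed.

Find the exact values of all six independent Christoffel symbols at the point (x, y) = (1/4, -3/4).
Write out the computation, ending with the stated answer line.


E = 5/4, F = 0, G = 2401/64 at the point
E_x = 0, E_y = 0, F_x = 0, F_y = 0, G_x = 49/8, G_y = 0
EG - F^2 = 12005/256;  g^inv = (256/12005) * [[2401/64, 0], [0, 5/4]]
first-kind symbols [ij,l] = (1/2)(d_i g_jl + d_j g_il - d_l g_ij): [xx,x] = E_x/2 = 0, [xx,y] = F_x - E_y/2 = 0, [xy,x] = E_y/2 = 0, [xy,y] = G_x/2 = 49/16, [yy,x] = F_y - G_x/2 = -49/16, [yy,y] = G_y/2 = 0
Gamma^x_ij = (G*[ij,x] - F*[ij,y])/(EG - F^2), Gamma^y_ij = (E*[ij,y] - F*[ij,x])/(EG - F^2)

Answer: Gamma_xxx = 0, Gamma_xxy = 0, Gamma_xyy = -49/20, Gamma_yxx = 0, Gamma_yxy = 4/49, Gamma_yyy = 0


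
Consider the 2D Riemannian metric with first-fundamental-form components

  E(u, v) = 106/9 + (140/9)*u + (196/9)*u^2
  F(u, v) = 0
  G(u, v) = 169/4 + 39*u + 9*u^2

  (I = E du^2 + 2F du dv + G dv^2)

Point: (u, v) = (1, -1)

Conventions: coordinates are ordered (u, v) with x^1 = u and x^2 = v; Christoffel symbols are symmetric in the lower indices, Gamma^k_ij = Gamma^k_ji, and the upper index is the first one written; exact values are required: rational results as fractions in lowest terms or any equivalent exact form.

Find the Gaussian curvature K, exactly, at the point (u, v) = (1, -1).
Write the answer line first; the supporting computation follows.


Answer: K = 189/48841

E = 442/9, F = 0, G = 361/4, EG - F^2 = 79781/18 at the point
E_u = 532/9, E_v = 0, F_u = 0, F_v = 0, G_u = 57, G_v = 0
E_vv = 0, F_uv = 0, G_uu = 18
Compute both Brioschi determinants and normalise by (EG - F^2)^2.
M1 = [[-E_vv/2 + F_uv - G_uu/2, E_u/2, F_u - E_v/2], [F_v - G_u/2, E, F], [G_v/2, F, G]] = [[-9, 266/9, 0], [-57/2, 442/9, 0], [0, 0, 361/4]]; det M1 = 433561/12
M2 = [[0, E_v/2, G_u/2], [E_v/2, E, F], [G_u/2, F, G]] = [[0, 0, 57/2], [0, 442/9, 0], [57/2, 0, 361/4]]; det M2 = -79781/2
det M1 - det M2 = 912247/12; K = 912247/12 / (79781/18)^2 = 189/48841


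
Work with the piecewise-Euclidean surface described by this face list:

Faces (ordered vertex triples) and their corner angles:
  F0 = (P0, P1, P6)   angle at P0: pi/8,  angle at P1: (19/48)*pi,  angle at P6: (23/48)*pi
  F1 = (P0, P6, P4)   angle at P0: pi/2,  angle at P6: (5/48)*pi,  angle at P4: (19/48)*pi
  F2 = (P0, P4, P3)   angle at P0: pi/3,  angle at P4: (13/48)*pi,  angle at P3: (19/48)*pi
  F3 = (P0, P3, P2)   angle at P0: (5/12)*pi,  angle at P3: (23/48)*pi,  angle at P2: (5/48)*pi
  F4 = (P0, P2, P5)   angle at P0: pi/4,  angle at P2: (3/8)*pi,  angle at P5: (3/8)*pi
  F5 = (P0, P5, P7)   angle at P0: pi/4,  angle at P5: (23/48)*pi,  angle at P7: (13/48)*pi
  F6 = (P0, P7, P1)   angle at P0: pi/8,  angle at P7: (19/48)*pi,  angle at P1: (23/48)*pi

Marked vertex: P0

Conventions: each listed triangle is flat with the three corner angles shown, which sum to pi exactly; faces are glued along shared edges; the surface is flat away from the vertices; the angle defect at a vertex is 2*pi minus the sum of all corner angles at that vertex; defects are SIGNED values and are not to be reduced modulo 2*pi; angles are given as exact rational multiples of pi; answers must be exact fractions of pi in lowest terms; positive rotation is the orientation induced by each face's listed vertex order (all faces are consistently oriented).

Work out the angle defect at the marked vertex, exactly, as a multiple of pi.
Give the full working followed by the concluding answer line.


Sum of corner angles at P0: 2*pi
defect = 2*pi - 2*pi

Answer: defect(P0) = 0


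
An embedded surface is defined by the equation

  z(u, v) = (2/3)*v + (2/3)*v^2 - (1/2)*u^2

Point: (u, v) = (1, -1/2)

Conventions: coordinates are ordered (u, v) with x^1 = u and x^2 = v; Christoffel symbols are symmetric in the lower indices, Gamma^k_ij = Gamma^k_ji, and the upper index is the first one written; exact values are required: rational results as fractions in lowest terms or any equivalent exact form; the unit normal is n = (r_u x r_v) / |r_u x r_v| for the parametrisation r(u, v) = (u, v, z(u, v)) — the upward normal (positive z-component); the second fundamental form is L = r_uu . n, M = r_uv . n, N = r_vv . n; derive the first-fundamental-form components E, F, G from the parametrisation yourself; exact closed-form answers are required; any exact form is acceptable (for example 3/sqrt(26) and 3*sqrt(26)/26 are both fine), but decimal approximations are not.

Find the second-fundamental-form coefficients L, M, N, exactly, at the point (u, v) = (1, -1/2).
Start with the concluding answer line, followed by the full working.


Answer: L = -sqrt(2)/2, M = 0, N = 2*sqrt(2)/3

z_u = -1, z_v = 0, z_uu = -1, z_uv = 0, z_vv = 4/3
E = 2, F = 0, G = 1; answer radicand W^2 = 2
unnormalised second-form numerators: l = -1, m = 0, n = 4/3; L = l/sqrt(2), and similarly M = m/sqrt(W^2), N = n/sqrt(W^2)


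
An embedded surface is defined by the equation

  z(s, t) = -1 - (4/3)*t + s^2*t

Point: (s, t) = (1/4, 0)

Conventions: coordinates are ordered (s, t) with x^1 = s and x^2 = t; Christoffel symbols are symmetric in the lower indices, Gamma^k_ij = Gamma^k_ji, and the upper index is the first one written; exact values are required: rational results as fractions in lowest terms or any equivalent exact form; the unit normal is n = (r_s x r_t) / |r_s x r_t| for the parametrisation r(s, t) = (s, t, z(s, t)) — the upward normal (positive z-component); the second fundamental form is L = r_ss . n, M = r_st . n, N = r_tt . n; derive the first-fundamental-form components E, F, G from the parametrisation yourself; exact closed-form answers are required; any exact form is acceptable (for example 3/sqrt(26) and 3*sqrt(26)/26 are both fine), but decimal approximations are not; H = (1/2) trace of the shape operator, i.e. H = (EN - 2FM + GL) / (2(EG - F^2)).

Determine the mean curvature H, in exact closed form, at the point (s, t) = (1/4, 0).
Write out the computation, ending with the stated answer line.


z_s = 0, z_t = -61/48, z_ss = 0, z_st = 1/2, z_tt = 0
E = 1, F = 0, G = 6025/2304; answer radicand W^2 = 6025/2304
unnormalised second-form numerators: l = 0, m = 1/2, n = 0; L = l/sqrt(6025/2304), and similarly M = m/sqrt(W^2), N = n/sqrt(W^2)
H = (E*n - 2*F*m + G*l) / (2*(EG - F^2)*sqrt(W^2)); E*n - 2*F*m + G*l = 0, EG - F^2 = 6025/2304, so H = (0)/sqrt(6025/2304)

Answer: H = 0


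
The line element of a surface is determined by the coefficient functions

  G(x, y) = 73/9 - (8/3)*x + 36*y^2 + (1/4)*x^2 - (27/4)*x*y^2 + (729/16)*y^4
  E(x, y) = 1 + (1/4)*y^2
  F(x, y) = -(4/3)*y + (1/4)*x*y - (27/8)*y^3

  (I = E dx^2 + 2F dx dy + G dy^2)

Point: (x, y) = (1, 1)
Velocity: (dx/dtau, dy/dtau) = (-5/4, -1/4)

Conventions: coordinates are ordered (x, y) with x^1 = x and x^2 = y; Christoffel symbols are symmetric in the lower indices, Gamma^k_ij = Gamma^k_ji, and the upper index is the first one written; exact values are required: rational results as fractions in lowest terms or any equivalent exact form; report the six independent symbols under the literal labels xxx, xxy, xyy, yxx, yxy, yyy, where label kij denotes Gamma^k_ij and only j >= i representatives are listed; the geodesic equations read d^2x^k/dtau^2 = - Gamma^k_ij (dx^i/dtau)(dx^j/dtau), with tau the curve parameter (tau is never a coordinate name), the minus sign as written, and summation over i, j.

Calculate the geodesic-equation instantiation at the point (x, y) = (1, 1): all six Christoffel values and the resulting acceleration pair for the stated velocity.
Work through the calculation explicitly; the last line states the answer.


E = 5/4, F = -107/24, G = 11593/144 at the point
E_x = 0, E_y = 1/2, F_x = 1/4, F_y = -269/24, G_x = -107/12, G_y = 963/4
EG - F^2 = 11629/144;  g^inv = (144/11629) * [[11593/144, 107/24], [107/24, 5/4]]
first-kind symbols [ij,l] = (1/2)(d_i g_jl + d_j g_il - d_l g_ij): [xx,x] = E_x/2 = 0, [xx,y] = F_x - E_y/2 = 0, [xy,x] = E_y/2 = 1/4, [xy,y] = G_x/2 = -107/24, [yy,x] = F_y - G_x/2 = -27/4, [yy,y] = G_y/2 = 963/8
Gamma^x_ij = (G*[ij,x] - F*[ij,y])/(EG - F^2), Gamma^y_ij = (E*[ij,y] - F*[ij,x])/(EG - F^2)
Gamma_xxx = 0, Gamma_xxy = 36/11629, Gamma_xyy = -972/11629, Gamma_yxx = 0, Gamma_yxy = -642/11629, Gamma_yyy = 17334/11629
d^2x/dtau^2 = -(Gamma_xxx*(-5/4)^2 + 2*Gamma_xxy*(-5/4)*(-1/4) + Gamma_xyy*(-1/4)^2) = 153/46516
d^2y/dtau^2 = -(Gamma_yxx*(-5/4)^2 + 2*Gamma_yxy*(-5/4)*(-1/4) + Gamma_yyy*(-1/4)^2) = -5457/93032

Answer: Gamma_xxx = 0, Gamma_xxy = 36/11629, Gamma_xyy = -972/11629, Gamma_yxx = 0, Gamma_yxy = -642/11629, Gamma_yyy = 17334/11629; accelerations (d^2x/dtau^2, d^2y/dtau^2) = (153/46516, -5457/93032)


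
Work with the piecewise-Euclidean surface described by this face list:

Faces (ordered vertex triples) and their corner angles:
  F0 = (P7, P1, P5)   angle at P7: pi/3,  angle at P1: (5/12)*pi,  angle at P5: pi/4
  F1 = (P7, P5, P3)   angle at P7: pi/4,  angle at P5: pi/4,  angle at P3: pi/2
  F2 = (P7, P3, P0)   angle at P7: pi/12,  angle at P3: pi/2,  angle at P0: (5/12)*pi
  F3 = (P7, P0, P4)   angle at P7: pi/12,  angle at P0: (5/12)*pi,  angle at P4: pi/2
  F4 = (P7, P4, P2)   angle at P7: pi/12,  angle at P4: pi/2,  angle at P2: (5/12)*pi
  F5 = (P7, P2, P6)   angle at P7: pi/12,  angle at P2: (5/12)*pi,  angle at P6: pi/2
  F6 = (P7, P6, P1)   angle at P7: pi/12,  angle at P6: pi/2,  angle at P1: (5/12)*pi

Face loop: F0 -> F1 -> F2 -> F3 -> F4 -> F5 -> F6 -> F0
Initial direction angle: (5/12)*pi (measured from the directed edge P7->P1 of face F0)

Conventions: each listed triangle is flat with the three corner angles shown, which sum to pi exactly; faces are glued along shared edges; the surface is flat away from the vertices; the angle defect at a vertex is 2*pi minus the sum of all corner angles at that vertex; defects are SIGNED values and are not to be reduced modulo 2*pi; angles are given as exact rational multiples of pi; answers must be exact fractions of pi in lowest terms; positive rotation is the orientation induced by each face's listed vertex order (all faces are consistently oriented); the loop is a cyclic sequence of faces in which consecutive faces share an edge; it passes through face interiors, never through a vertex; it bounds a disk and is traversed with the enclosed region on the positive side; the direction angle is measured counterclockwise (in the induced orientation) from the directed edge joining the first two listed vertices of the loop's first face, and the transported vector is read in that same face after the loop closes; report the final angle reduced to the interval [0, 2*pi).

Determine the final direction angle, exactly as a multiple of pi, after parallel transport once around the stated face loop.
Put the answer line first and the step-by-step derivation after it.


Answer: final direction angle = (17/12)*pi

enclosed vertex P7: corner angles sum to pi, defect = 2*pi - pi = pi
final direction = starting direction + enclosed defect total, reduced mod 2*pi (induced orientation)
final angle = (5/12)*pi + pi = (17/12)*pi (mod 2*pi)


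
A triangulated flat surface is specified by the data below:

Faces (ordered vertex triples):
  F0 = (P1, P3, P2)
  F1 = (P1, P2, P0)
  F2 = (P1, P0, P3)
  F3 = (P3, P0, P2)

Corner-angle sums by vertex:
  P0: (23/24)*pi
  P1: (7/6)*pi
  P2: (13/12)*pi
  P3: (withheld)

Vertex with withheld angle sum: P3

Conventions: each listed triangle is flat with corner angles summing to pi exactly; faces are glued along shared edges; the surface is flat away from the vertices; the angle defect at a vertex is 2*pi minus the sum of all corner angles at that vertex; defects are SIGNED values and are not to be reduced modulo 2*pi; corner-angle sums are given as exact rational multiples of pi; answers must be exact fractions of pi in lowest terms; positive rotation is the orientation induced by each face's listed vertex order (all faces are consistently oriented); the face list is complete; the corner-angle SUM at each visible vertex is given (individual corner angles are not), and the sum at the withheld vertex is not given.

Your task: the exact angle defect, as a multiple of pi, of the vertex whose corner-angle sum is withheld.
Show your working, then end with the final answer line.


V = 4, E = 6, F = 4; chi = V - E + F = 2
Gauss-Bonnet: total defect = 2*pi*chi = 4*pi; visible defects sum to (67/24)*pi

Answer: defect(P3) = (29/24)*pi


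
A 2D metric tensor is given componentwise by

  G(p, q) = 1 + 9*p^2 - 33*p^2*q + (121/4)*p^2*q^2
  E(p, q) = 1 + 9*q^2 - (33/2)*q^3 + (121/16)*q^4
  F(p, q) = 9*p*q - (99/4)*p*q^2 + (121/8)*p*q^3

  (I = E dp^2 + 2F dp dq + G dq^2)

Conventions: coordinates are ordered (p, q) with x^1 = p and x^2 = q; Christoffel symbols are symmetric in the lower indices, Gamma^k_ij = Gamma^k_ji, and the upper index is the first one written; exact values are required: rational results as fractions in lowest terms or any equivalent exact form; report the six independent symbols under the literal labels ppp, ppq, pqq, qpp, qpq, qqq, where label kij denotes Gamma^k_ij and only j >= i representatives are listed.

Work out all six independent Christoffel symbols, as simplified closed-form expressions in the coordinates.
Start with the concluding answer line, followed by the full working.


Answer: Gamma_ppp = 0, Gamma_ppq = (242*q^3 - 396*q^2 + 144*q)/(484*p^2*q^2 - 528*p^2*q + 144*p^2 + 121*q^4 - 264*q^3 + 144*q^2 + 16), Gamma_pqq = (242*p*q^2 - 264*p*q)/(484*p^2*q^2 - 528*p^2*q + 144*p^2 + 121*q^4 - 264*q^3 + 144*q^2 + 16), Gamma_qpp = 0, Gamma_qpq = (484*p*q^2 - 528*p*q + 144*p)/(484*p^2*q^2 - 528*p^2*q + 144*p^2 + 121*q^4 - 264*q^3 + 144*q^2 + 16), Gamma_qqq = (484*p^2*q - 264*p^2)/(484*p^2*q^2 - 528*p^2*q + 144*p^2 + 121*q^4 - 264*q^3 + 144*q^2 + 16)

E = 1 + 9*q^2 - (33/2)*q^3 + (121/16)*q^4; F = 9*p*q - (99/4)*p*q^2 + (121/8)*p*q^3; G = 1 + 9*p^2 - 33*p^2*q + (121/4)*p^2*q^2
Gamma^k_ij = (1/2) g^{kl} (d_i g_jl + d_j g_il - d_l g_ij), with g^inv = (1/(EG-F^2)) [[G, -F], [-F, E]]
first partials: E_p = 0, E_q = 18*q - (99/2)*q^2 + (121/4)*q^3, F_p = 9*q - (99/4)*q^2 + (121/8)*q^3, F_q = 9*p - (99/2)*p*q + (363/8)*p*q^2, G_p = 18*p - 66*p*q + (121/2)*p*q^2, G_q = -33*p^2 + (121/2)*p^2*q
D = EG - F^2 = 1 + 9*q^2 + 9*p^2 - (33/2)*q^3 - 33*p^2*q + (121/16)*q^4 + (121/4)*p^2*q^2
expanded: Gamma^p_pp = (G E_p - 2F F_p + F E_q)/(2D), Gamma^p_pq = (G E_q - F G_p)/(2D), Gamma^p_qq = (2G F_q - G G_p - F G_q)/(2D), Gamma^q_pp = (2E F_p - E E_q - F E_p)/(2D), Gamma^q_pq = (E G_p - F E_q)/(2D), Gamma^q_qq = (E G_q - 2F F_q + F G_p)/(2D); substitute and cancel common factors


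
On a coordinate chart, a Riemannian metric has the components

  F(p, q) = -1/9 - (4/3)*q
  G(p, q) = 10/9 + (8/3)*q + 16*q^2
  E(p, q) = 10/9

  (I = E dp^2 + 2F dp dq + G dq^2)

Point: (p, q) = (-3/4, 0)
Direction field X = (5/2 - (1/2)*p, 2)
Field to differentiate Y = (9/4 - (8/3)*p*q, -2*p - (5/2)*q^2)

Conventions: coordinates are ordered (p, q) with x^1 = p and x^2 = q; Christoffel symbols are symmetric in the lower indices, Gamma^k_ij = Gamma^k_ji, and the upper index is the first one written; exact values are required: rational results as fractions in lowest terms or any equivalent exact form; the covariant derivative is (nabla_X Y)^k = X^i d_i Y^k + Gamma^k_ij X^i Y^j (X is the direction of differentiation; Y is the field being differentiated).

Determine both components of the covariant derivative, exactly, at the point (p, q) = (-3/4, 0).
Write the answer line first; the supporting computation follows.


Answer: (nabla_X Y)^p = 8/11, (nabla_X Y)^q = -109/44

E = 10/9, F = -1/9, G = 10/9 at the point
E_p = 0, E_q = 0, F_p = 0, F_q = -4/3, G_p = 0, G_q = 8/3
EG - F^2 = 11/9;  g^inv = (9/11) * [[10/9, 1/9], [1/9, 10/9]]
first-kind symbols [ij,l] = (1/2)(d_i g_jl + d_j g_il - d_l g_ij): [pp,p] = E_p/2 = 0, [pp,q] = F_p - E_q/2 = 0, [pq,p] = E_q/2 = 0, [pq,q] = G_p/2 = 0, [qq,p] = F_q - G_p/2 = -4/3, [qq,q] = G_q/2 = 4/3
Gamma^p_ij = (G*[ij,p] - F*[ij,q])/(EG - F^2), Gamma^q_ij = (E*[ij,q] - F*[ij,p])/(EG - F^2)
Gamma_ppp = 0, Gamma_ppq = 0, Gamma_pqq = -12/11, Gamma_qpp = 0, Gamma_qpq = 0, Gamma_qqq = 12/11
X = (23/8, 2), Y = (9/4, 3/2) at the point


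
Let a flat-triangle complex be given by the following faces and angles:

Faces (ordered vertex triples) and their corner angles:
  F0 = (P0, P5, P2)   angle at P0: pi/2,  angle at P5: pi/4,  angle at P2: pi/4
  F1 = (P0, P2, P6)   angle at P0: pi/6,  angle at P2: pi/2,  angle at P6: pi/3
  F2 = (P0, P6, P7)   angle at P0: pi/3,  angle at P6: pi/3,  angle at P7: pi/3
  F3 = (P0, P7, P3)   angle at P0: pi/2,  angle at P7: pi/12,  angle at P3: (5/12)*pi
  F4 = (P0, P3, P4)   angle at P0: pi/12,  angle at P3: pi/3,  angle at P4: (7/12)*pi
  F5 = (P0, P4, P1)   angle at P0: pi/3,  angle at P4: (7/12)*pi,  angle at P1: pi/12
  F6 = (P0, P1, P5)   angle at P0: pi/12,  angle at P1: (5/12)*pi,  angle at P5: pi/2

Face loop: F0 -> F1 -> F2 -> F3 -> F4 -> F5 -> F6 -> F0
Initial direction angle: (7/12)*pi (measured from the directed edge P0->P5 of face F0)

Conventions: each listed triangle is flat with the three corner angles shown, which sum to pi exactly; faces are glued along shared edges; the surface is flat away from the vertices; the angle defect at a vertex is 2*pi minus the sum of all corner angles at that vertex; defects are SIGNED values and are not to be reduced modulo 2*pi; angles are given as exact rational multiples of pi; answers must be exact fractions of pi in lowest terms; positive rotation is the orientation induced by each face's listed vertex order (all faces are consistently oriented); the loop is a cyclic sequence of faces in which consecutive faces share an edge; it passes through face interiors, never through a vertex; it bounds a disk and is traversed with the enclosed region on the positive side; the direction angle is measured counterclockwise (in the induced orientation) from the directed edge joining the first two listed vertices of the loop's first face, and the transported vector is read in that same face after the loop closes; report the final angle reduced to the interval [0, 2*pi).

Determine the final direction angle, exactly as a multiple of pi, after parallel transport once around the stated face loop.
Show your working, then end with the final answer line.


enclosed vertex P0: corner angles sum to 2*pi, defect = 2*pi - 2*pi = 0
adding the enclosed defects to the starting angle (mod 2*pi, induced orientation) gives the holonomy
final angle = (7/12)*pi + 0 = (7/12)*pi (mod 2*pi)

Answer: final direction angle = (7/12)*pi


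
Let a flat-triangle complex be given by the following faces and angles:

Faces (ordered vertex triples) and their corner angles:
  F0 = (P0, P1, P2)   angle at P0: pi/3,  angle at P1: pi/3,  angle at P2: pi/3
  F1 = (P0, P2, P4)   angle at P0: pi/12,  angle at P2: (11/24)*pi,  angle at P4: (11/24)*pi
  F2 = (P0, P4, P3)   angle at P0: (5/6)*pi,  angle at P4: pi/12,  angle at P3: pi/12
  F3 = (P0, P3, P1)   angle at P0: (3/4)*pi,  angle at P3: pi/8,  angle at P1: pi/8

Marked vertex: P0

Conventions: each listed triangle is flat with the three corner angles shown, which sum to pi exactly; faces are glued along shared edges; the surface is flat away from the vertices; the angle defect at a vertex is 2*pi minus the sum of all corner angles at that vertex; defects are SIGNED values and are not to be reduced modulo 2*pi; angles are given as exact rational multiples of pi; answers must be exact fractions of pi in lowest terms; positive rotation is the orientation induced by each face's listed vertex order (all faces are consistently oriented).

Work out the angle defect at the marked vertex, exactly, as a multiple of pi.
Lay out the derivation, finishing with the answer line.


Sum of corner angles at P0: 2*pi
defect = 2*pi - 2*pi

Answer: defect(P0) = 0


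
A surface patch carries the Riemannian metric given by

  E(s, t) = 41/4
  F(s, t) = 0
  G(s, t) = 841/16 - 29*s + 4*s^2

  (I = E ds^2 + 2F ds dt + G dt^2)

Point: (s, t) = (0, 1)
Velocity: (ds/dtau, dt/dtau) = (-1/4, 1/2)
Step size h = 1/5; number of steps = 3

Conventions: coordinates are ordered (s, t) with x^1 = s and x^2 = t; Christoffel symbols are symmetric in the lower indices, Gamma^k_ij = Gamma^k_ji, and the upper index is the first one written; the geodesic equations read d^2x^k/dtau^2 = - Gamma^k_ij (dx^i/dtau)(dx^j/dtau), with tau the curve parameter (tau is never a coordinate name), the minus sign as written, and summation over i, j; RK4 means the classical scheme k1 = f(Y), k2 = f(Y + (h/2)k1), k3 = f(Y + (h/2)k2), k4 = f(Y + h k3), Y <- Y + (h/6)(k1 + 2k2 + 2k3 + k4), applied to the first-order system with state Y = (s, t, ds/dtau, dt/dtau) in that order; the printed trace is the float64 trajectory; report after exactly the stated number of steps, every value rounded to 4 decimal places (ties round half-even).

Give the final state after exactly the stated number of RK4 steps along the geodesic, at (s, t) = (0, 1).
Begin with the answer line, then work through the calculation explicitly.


Answer: s = -0.2106, t = 1.2850, ds/dtau = -0.4466, dt/dtau = 0.4466

f(Y) = (ds/dtau, dt/dtau, -Gamma^s_ij Y'^i Y'^j, -Gamma^t_ij Y'^i Y'^j) with the Gammas evaluated at the stage position; h = 0.200000; intermediate values shown to 6 dp
step 0: s = 0.0000, t = 1.0000, ds/dtau = -0.2500, dt/dtau = 0.5000
step 1:
  k1: at (s, t) = (0.000000, 1.000000), (ds/dtau, dt/dtau) = (-0.250000, 0.500000); Gamma_sss = 0.000000, Gamma_sst = 0.000000, Gamma_stt = 1.414634, Gamma_tss = 0.000000, Gamma_tst = -0.275862, Gamma_ttt = 0.000000; k1 = (-0.250000, 0.500000, -0.353659, -0.068966)
  k2: at (s, t) = (-0.025000, 1.050000), (ds/dtau, dt/dtau) = (-0.285366, 0.493103); Gamma_sss = 0.000000, Gamma_sst = 0.000000, Gamma_stt = 1.424390, Gamma_tss = 0.000000, Gamma_tst = -0.273973, Gamma_ttt = 0.000000; k2 = (-0.285366, 0.493103, -0.346342, -0.077104)
  k3: at (s, t) = (-0.028537, 1.049310), (ds/dtau, dt/dtau) = (-0.284634, 0.492290); Gamma_sss = 0.000000, Gamma_sst = 0.000000, Gamma_stt = 1.425770, Gamma_tss = 0.000000, Gamma_tst = -0.273707, Gamma_ttt = 0.000000; k3 = (-0.284634, 0.492290, -0.345534, -0.076705)
  k4: at (s, t) = (-0.056927, 1.098458), (ds/dtau, dt/dtau) = (-0.319107, 0.484659); Gamma_sss = 0.000000, Gamma_sst = 0.000000, Gamma_stt = 1.436849, Gamma_tss = 0.000000, Gamma_tst = -0.271597, Gamma_ttt = 0.000000; k4 = (-0.319107, 0.484659, -0.337508, -0.084009)
  Y <- Y + (h/6)(k1 + 2k2 + 2k3 + k4): s = -0.0570, t = 1.0985, ds/dtau = -0.3192, dt/dtau = 0.4846
step 2:
  k1: at (s, t) = (-0.056970, 1.098515), (ds/dtau, dt/dtau) = (-0.319164, 0.484647); Gamma_sss = 0.000000, Gamma_sst = 0.000000, Gamma_stt = 1.436866, Gamma_tss = 0.000000, Gamma_tst = -0.271594, Gamma_ttt = 0.000000; k1 = (-0.319164, 0.484647, -0.337495, -0.084021)
  k2: at (s, t) = (-0.088887, 1.146980), (ds/dtau, dt/dtau) = (-0.352913, 0.476245); Gamma_sss = 0.000000, Gamma_sst = 0.000000, Gamma_stt = 1.449322, Gamma_tss = 0.000000, Gamma_tst = -0.269260, Gamma_ttt = 0.000000; k2 = (-0.352913, 0.476245, -0.328719, -0.090511)
  k3: at (s, t) = (-0.092262, 1.146139), (ds/dtau, dt/dtau) = (-0.352036, 0.475596); Gamma_sss = 0.000000, Gamma_sst = 0.000000, Gamma_stt = 1.450639, Gamma_tss = 0.000000, Gamma_tst = -0.269015, Gamma_ttt = 0.000000; k3 = (-0.352036, 0.475596, -0.328122, -0.090081)
  k4: at (s, t) = (-0.127377, 1.193634), (ds/dtau, dt/dtau) = (-0.384788, 0.466631); Gamma_sss = 0.000000, Gamma_sst = 0.000000, Gamma_stt = 1.464342, Gamma_tss = 0.000000, Gamma_tst = -0.266498, Gamma_ttt = 0.000000; k4 = (-0.384788, 0.466631, -0.318852, -0.095702)
  Y <- Y + (h/6)(k1 + 2k2 + 2k3 + k4): s = -0.1274, t = 1.1937, ds/dtau = -0.3848, dt/dtau = 0.4666
step 3:
  k1: at (s, t) = (-0.127432, 1.193680), (ds/dtau, dt/dtau) = (-0.384832, 0.466617); Gamma_sss = 0.000000, Gamma_sst = 0.000000, Gamma_stt = 1.464364, Gamma_tss = 0.000000, Gamma_tst = -0.266494, Gamma_ttt = 0.000000; k1 = (-0.384832, 0.466617, -0.318838, -0.095708)
  k2: at (s, t) = (-0.165915, 1.240342), (ds/dtau, dt/dtau) = (-0.416715, 0.457046); Gamma_sss = 0.000000, Gamma_sst = 0.000000, Gamma_stt = 1.479381, Gamma_tss = 0.000000, Gamma_tst = -0.263789, Gamma_ttt = 0.000000; k2 = (-0.416715, 0.457046, -0.309029, -0.100481)
  k3: at (s, t) = (-0.169103, 1.239385), (ds/dtau, dt/dtau) = (-0.415735, 0.456569); Gamma_sss = 0.000000, Gamma_sst = 0.000000, Gamma_stt = 1.480626, Gamma_tss = 0.000000, Gamma_tst = -0.263567, Gamma_ttt = 0.000000; k3 = (-0.415735, 0.456569, -0.308644, -0.100056)
  k4: at (s, t) = (-0.210579, 1.284994), (ds/dtau, dt/dtau) = (-0.446560, 0.446606); Gamma_sss = 0.000000, Gamma_sst = 0.000000, Gamma_stt = 1.496811, Gamma_tss = 0.000000, Gamma_tst = -0.260717, Gamma_ttt = 0.000000; k4 = (-0.446560, 0.446606, -0.298549, -0.103993)
  Y <- Y + (h/6)(k1 + 2k2 + 2k3 + k4): s = -0.2106, t = 1.2850, ds/dtau = -0.4466, dt/dtau = 0.4466


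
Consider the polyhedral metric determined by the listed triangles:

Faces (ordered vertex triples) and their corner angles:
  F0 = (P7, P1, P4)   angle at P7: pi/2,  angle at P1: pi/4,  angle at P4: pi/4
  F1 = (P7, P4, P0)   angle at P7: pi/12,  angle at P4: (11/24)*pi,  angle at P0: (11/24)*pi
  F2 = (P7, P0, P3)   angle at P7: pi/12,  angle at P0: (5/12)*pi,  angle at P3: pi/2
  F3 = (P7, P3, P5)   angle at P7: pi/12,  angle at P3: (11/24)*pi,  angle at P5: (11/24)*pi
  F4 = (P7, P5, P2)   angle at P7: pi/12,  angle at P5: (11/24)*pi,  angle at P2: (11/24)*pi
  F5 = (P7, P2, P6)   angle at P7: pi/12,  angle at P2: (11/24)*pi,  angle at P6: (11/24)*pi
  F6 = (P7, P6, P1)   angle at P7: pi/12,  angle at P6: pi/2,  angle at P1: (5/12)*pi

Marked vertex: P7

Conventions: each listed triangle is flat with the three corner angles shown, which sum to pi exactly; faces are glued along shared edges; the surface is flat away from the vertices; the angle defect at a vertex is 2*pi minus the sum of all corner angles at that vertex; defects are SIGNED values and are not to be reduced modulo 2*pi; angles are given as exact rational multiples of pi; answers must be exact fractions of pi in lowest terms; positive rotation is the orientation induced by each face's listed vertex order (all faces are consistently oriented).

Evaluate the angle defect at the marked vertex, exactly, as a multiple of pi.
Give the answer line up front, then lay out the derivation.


Answer: defect(P7) = pi

Sum of corner angles at P7: pi
defect = 2*pi - pi


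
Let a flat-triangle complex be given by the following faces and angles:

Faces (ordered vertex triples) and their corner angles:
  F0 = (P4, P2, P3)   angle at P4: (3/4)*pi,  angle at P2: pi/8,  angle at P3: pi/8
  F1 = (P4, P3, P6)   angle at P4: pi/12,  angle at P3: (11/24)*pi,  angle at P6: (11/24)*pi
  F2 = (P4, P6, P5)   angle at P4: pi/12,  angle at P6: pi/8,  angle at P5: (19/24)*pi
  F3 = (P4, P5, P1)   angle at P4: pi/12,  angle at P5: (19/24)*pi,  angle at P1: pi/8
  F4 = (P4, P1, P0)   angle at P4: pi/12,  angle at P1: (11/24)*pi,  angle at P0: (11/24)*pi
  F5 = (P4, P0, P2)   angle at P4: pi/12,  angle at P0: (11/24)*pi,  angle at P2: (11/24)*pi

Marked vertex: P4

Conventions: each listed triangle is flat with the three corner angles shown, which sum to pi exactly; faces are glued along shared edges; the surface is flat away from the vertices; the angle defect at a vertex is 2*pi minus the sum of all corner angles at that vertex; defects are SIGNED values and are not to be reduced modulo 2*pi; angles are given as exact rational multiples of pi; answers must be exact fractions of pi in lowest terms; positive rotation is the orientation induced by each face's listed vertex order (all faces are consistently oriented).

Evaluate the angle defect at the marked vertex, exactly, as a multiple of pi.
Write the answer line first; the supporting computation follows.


Answer: defect(P4) = (5/6)*pi

Sum of corner angles at P4: (7/6)*pi
defect = 2*pi - (7/6)*pi


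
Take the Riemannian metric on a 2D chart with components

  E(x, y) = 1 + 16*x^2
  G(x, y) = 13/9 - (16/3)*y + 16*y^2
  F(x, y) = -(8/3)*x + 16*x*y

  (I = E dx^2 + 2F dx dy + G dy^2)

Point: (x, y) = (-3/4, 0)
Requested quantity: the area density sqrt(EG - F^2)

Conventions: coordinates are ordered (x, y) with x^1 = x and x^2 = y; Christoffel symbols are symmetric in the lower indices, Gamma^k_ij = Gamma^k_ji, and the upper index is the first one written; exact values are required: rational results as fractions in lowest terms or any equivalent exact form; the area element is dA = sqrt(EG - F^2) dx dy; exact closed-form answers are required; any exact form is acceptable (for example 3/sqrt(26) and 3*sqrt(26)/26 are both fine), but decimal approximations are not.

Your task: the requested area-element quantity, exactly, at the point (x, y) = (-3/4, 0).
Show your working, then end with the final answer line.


E = 10, F = 2, G = 13/9; EG - F^2 = 94/9

Answer: sqrt(EG - F^2) = sqrt(94)/3


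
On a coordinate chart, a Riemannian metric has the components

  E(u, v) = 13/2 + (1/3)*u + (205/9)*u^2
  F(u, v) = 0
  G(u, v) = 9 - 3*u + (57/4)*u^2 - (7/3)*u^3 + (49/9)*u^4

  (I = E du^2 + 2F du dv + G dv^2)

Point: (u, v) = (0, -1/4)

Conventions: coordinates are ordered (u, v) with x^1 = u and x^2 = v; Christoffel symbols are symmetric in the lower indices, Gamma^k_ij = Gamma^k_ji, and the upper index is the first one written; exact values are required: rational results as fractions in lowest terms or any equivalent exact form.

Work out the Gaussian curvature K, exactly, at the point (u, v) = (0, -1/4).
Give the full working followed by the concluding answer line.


E = 13/2, F = 0, G = 9, EG - F^2 = 117/2 at the point
E_u = 1/3, E_v = 0, F_u = 0, F_v = 0, G_u = -3, G_v = 0
E_vv = 0, F_uv = 0, G_uu = 57/2
Apply the Brioschi formula K = (det M1 - det M2)/(EG - F^2)^2 over the derivative matrices of E, F, G.
M1 = [[-E_vv/2 + F_uv - G_uu/2, E_u/2, F_u - E_v/2], [F_v - G_u/2, E, F], [G_v/2, F, G]] = [[-57/4, 1/6, 0], [3/2, 13/2, 0], [0, 0, 9]]; det M1 = -6687/8
M2 = [[0, E_v/2, G_u/2], [E_v/2, E, F], [G_u/2, F, G]] = [[0, 0, -3/2], [0, 13/2, 0], [-3/2, 0, 9]]; det M2 = -117/8
det M1 - det M2 = -3285/4; K = -3285/4 / (117/2)^2 = -365/1521

Answer: K = -365/1521


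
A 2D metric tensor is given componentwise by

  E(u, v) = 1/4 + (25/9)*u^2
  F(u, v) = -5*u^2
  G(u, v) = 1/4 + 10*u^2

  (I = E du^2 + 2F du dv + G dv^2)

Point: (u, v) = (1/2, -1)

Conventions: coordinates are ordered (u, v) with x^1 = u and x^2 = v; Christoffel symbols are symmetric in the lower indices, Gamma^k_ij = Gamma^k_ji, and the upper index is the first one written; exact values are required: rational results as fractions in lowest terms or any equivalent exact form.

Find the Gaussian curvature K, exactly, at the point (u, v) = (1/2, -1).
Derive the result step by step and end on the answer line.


E = 17/18, F = -5/4, G = 11/4, EG - F^2 = 149/144 at the point
E_u = 25/9, E_v = 0, F_u = -5, F_v = 0, G_u = 10, G_v = 0
E_vv = 0, F_uv = 0, G_uu = 20
Compute both Brioschi determinants and normalise by (EG - F^2)^2.
M1 = [[-E_vv/2 + F_uv - G_uu/2, E_u/2, F_u - E_v/2], [F_v - G_u/2, E, F], [G_v/2, F, G]] = [[-10, 25/18, -5], [-5, 17/18, -5/4], [0, -5/4, 11/4]]; det M1 = -45/2
M2 = [[0, E_v/2, G_u/2], [E_v/2, E, F], [G_u/2, F, G]] = [[0, 0, 5], [0, 17/18, -5/4], [5, -5/4, 11/4]]; det M2 = -425/18
det M1 - det M2 = 10/9; K = 10/9 / (149/144)^2 = 23040/22201

Answer: K = 23040/22201


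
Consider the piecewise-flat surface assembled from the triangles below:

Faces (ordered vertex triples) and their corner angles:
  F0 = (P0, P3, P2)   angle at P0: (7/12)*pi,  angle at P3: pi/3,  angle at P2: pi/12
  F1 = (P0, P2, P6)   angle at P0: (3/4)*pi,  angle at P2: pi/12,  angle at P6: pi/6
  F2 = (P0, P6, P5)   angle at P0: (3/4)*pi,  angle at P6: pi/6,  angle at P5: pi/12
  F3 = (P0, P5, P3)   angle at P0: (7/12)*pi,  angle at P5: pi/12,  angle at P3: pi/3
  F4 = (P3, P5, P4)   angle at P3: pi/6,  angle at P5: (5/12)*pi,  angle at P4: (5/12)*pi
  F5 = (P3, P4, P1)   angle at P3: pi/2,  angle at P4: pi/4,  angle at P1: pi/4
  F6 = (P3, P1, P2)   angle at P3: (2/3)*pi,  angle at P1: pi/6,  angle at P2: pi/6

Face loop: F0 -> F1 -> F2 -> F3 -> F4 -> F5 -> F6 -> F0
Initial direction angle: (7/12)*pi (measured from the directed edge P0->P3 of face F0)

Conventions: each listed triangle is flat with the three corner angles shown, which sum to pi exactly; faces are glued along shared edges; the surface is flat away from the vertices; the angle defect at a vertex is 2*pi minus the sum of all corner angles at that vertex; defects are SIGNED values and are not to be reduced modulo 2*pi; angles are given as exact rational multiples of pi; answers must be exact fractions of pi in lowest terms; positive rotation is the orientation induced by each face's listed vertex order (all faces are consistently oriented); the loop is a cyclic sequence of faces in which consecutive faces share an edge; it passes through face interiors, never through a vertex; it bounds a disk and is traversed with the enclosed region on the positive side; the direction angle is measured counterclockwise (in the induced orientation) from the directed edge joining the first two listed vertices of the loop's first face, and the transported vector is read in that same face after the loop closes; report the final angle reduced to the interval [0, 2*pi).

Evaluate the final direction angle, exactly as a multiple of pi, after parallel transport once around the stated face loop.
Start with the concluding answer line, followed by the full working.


Answer: final direction angle = (23/12)*pi

enclosed vertex P0: corner angles sum to (8/3)*pi, defect = 2*pi - (8/3)*pi = (-2/3)*pi
enclosed vertex P3: corner angles sum to 2*pi, defect = 2*pi - 2*pi = 0
the rotation equals the total enclosed defect, so the final angle is initial + defects (mod 2*pi)
final angle = (7/12)*pi - (2/3)*pi = (23/12)*pi (mod 2*pi)


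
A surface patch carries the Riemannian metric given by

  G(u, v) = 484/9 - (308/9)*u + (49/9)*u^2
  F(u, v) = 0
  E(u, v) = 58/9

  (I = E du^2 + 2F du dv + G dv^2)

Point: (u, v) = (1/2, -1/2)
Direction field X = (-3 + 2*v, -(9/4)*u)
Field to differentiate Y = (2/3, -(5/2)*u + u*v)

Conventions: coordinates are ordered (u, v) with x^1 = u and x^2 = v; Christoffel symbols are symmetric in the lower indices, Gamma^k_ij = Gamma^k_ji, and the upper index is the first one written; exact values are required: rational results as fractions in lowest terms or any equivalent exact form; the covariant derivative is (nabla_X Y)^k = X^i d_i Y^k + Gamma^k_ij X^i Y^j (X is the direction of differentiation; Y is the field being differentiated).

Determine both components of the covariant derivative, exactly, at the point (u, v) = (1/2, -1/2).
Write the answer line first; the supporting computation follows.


Answer: (nabla_X Y)^u = 6993/1856, (nabla_X Y)^v = 5595/592

E = 58/9, F = 0, G = 1369/36 at the point
E_u = 0, E_v = 0, F_u = 0, F_v = 0, G_u = -259/9, G_v = 0
EG - F^2 = 39701/162;  g^inv = (162/39701) * [[1369/36, 0], [0, 58/9]]
first-kind symbols [ij,l] = (1/2)(d_i g_jl + d_j g_il - d_l g_ij): [uu,u] = E_u/2 = 0, [uu,v] = F_u - E_v/2 = 0, [uv,u] = E_v/2 = 0, [uv,v] = G_u/2 = -259/18, [vv,u] = F_v - G_u/2 = 259/18, [vv,v] = G_v/2 = 0
Gamma^u_ij = (G*[ij,u] - F*[ij,v])/(EG - F^2), Gamma^v_ij = (E*[ij,v] - F*[ij,u])/(EG - F^2)
Gamma_uuu = 0, Gamma_uuv = 0, Gamma_uvv = 259/116, Gamma_vuu = 0, Gamma_vuv = -14/37, Gamma_vvv = 0
X = (-4, -9/8), Y = (2/3, -3/2) at the point


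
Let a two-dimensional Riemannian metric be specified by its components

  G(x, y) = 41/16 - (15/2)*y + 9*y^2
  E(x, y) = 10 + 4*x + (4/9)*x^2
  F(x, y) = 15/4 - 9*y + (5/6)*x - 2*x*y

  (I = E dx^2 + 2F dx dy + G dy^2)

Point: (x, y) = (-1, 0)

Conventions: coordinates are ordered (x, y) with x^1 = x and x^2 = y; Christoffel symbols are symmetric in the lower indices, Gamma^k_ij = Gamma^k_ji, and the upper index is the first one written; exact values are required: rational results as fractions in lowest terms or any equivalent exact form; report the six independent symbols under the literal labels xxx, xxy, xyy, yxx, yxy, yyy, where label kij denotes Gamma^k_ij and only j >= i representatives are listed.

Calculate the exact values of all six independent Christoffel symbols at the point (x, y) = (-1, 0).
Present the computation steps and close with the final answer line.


E = 58/9, F = 35/12, G = 41/16 at the point
E_x = 28/9, E_y = 0, F_x = 5/6, F_y = -7, G_x = 0, G_y = -15/2
EG - F^2 = 1153/144;  g^inv = (144/1153) * [[41/16, -35/12], [-35/12, 58/9]]
first-kind symbols [ij,l] = (1/2)(d_i g_jl + d_j g_il - d_l g_ij): [xx,x] = E_x/2 = 14/9, [xx,y] = F_x - E_y/2 = 5/6, [xy,x] = E_y/2 = 0, [xy,y] = G_x/2 = 0, [yy,x] = F_y - G_x/2 = -7, [yy,y] = G_y/2 = -15/4
Gamma^x_ij = (G*[ij,x] - F*[ij,y])/(EG - F^2), Gamma^y_ij = (E*[ij,y] - F*[ij,x])/(EG - F^2)

Answer: Gamma_xxx = 224/1153, Gamma_xxy = 0, Gamma_xyy = -1008/1153, Gamma_yxx = 120/1153, Gamma_yxy = 0, Gamma_yyy = -540/1153
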